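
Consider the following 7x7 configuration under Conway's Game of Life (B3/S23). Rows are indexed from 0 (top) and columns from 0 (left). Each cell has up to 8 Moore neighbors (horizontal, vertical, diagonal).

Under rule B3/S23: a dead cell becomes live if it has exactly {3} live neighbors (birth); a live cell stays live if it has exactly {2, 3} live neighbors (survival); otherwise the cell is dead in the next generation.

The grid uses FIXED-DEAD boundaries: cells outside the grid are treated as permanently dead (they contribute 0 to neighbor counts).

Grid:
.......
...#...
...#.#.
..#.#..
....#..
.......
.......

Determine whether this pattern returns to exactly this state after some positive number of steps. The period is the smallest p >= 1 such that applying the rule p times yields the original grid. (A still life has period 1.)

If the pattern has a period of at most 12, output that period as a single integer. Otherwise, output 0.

Answer: 2

Derivation:
Simulating and comparing each generation to the original:
Gen 0 (original, given above): 6 live cells
Gen 1: 6 live cells, differs from original
Gen 2: 6 live cells, MATCHES original -> period = 2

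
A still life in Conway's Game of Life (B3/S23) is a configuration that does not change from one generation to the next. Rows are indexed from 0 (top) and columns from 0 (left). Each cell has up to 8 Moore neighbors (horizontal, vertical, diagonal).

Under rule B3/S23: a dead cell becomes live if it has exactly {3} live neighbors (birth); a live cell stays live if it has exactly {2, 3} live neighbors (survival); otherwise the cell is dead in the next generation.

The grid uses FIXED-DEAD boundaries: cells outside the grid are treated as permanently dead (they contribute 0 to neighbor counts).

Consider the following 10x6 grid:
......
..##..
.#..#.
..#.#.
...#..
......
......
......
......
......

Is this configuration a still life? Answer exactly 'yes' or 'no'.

Answer: yes

Derivation:
Compute generation 1 and compare to generation 0 (given above):
Generation 1:
......
..##..
.#..#.
..#.#.
...#..
......
......
......
......
......
The grids are IDENTICAL -> still life.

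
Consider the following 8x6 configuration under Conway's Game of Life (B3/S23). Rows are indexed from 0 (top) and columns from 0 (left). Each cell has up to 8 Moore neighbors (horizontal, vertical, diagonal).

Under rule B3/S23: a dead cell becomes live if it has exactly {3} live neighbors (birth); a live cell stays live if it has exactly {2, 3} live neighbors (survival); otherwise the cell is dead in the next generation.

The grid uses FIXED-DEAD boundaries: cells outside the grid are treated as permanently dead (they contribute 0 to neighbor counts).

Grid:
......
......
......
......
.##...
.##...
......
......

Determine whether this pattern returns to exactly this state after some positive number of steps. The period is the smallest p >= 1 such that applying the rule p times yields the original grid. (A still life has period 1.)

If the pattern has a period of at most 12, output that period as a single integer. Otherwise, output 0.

Simulating and comparing each generation to the original:
Gen 0 (original, given above): 4 live cells
Gen 1: 4 live cells, MATCHES original -> period = 1

Answer: 1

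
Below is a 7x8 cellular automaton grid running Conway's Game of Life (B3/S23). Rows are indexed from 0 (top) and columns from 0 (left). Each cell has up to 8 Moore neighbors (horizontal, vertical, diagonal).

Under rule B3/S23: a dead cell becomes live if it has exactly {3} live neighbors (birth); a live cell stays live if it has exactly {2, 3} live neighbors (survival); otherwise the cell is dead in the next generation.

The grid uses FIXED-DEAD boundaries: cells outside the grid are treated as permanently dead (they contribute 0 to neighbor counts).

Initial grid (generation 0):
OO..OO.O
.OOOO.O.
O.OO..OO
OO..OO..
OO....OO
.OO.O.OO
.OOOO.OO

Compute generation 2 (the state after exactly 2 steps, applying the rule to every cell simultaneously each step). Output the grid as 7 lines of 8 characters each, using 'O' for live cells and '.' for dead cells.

Answer: .....O..
OO.....O
....OOO.
...O.O.O
........
....O.OO
.....O..

Derivation:
Simulating step by step:
Generation 0 (given above): 34 live cells
Generation 1: 19 live cells
OO..OOO.
........
O.....OO
...OOO..
...OO..O
....O...
.O..O.OO
Generation 2: 14 live cells
(generation 2 grid is the final answer)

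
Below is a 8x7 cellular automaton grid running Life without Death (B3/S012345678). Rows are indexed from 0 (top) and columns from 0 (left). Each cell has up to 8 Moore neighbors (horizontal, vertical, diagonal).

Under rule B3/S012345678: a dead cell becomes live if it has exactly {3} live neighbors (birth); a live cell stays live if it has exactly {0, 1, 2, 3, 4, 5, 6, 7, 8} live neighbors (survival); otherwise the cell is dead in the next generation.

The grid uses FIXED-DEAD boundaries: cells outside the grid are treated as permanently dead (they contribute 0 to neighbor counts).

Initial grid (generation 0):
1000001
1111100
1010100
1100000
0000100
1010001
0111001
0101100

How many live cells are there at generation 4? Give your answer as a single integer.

Simulating step by step:
Generation 0 (given above): 23 live cells
Generation 1: 32 live cells
1011001
1111110
1010100
1101000
1000100
1010011
1111111
0101100
Generation 2: 40 live cells
1011011
1111110
1010110
1111100
1011110
1010011
1111111
1101100
Generation 3: 41 live cells
1011011
1111110
1010110
1111100
1011111
1010011
1111111
1101100
Generation 4: 42 live cells
1011011
1111110
1010110
1111101
1011111
1010011
1111111
1101100
Population at generation 4: 42

Answer: 42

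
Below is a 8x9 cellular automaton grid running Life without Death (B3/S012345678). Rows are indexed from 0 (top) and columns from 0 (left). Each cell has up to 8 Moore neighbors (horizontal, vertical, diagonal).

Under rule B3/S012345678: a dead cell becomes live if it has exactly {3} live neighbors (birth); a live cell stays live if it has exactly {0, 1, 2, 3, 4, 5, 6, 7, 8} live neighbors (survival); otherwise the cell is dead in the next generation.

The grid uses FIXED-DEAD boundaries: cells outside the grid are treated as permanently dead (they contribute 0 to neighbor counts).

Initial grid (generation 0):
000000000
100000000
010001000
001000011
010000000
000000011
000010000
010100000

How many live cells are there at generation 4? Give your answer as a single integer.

Answer: 22

Derivation:
Simulating step by step:
Generation 0 (given above): 12 live cells
Generation 1: 13 live cells
000000000
100000000
010001000
011000011
010000000
000000011
000010000
010100000
Generation 2: 17 live cells
000000000
100000000
111001000
111000011
011000000
000000011
000010000
010100000
Generation 3: 19 live cells
000000000
100000000
111001000
111100011
111000000
000000011
000010000
010100000
Generation 4: 22 live cells
000000000
100000000
111101000
111100011
111100000
010000011
000010000
010100000
Population at generation 4: 22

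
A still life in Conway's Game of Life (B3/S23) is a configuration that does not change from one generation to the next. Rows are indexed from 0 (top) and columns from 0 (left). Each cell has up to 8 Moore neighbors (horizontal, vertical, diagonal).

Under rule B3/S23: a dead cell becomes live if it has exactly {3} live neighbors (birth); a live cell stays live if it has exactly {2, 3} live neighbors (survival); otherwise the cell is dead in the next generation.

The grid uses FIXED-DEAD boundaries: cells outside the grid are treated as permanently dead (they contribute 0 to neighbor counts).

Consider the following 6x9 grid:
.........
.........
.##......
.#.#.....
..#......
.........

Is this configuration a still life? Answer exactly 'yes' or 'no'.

Compute generation 1 and compare to generation 0 (given above):
Generation 1:
.........
.........
.##......
.#.#.....
..#......
.........
The grids are IDENTICAL -> still life.

Answer: yes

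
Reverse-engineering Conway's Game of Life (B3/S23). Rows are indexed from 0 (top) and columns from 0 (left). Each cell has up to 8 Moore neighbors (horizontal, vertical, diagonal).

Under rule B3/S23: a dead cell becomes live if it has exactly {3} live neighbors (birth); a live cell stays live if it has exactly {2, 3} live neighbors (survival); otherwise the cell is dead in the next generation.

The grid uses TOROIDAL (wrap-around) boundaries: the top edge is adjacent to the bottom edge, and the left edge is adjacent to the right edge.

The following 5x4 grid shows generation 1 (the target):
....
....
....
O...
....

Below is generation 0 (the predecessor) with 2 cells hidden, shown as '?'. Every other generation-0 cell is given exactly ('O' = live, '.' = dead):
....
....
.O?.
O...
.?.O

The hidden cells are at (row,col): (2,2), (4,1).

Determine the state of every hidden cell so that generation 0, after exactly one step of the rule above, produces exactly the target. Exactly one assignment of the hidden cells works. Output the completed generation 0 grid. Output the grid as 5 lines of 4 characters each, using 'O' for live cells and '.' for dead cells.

Answer: ....
....
.O..
O...
...O

Derivation:
Hidden generation-0 cells (in order): (2,2), (4,1).
A hidden cell only influences target cells in its own 3x3 neighborhood. Try each of the 2^2 = 4 assignments, step the completed generation 0 forward once under B3/S23, and compare with the target:
  (2,2)=. (4,1)=. -> step reproduces the target at every cell -> ACCEPT
  (2,2)=. (4,1)=O -> step gives (3,1)='O' but target has '.' -> reject
  (2,2)=O (4,1)=. -> step gives (2,1)='O' but target has '.' -> reject
  (2,2)=O (4,1)=O -> step gives (2,1)='O' but target has '.' -> reject
Unique solution: (2,2)=dead, (4,1)=dead.
Check: live-neighbor counts of every cell in the completed generation 0:
1011
1110
2111
2222
2111
Applying B3/S23 to generation 0 with these counts gives:
....
....
....
O...
....
which matches the target exactly.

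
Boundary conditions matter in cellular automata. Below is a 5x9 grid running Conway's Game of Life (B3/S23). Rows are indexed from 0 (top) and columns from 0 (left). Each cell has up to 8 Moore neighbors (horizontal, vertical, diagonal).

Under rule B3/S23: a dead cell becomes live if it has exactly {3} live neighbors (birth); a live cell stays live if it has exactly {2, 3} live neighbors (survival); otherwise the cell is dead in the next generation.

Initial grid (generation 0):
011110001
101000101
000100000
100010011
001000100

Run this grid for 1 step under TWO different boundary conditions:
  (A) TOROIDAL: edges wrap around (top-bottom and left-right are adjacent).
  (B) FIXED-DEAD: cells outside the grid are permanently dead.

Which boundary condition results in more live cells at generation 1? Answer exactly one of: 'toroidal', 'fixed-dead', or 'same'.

Answer: toroidal

Derivation:
Under TOROIDAL boundary, generation 1:
000001001
100010011
010100000
000100011
001011000
Population = 14

Under FIXED-DEAD boundary, generation 1:
011100010
000010010
010100001
000100010
000000010
Population = 12

Comparison: toroidal=14, fixed-dead=12 -> toroidal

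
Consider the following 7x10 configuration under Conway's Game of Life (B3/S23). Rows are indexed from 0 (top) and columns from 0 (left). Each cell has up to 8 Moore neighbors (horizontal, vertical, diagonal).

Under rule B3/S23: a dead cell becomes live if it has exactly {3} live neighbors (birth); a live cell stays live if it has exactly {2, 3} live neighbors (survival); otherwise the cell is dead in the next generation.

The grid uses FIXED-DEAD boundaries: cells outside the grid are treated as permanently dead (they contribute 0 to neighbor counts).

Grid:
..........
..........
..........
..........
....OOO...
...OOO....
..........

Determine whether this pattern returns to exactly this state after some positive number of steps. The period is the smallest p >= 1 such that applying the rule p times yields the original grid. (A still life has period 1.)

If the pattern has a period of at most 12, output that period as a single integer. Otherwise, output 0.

Simulating and comparing each generation to the original:
Gen 0 (original, given above): 6 live cells
Gen 1: 6 live cells, differs from original
Gen 2: 6 live cells, MATCHES original -> period = 2

Answer: 2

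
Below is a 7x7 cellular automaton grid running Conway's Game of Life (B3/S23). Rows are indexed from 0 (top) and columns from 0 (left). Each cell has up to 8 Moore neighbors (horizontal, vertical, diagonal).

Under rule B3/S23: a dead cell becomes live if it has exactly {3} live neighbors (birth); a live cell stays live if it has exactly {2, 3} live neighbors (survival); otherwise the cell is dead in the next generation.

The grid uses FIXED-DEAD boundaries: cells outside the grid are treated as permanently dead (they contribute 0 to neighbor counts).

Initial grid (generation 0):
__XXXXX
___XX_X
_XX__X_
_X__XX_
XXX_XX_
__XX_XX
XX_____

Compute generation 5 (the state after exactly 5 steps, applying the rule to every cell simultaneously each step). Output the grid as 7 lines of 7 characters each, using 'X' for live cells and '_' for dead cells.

Simulating step by step:
Generation 0 (given above): 25 live cells
Generation 1: 14 live cells
__X___X
_X____X
_XX___X
______X
X______
___X_XX
_XX____
Generation 2: 13 live cells
_______
_X___XX
_XX__XX
_X_____
_____XX
_XX____
__X____
Generation 3: 17 live cells
_______
_XX__XX
XXX__XX
_XX____
_XX____
_XX____
_XX____
Generation 4: 15 live cells
_______
X_X__XX
X__X_XX
___X___
X__X___
X__X___
_XX____
Generation 5: 18 live cells
(generation 5 grid is the final answer)

Answer: _______
_X__XXX
_XXX_XX
__XX___
__XXX__
X__X___
_XX____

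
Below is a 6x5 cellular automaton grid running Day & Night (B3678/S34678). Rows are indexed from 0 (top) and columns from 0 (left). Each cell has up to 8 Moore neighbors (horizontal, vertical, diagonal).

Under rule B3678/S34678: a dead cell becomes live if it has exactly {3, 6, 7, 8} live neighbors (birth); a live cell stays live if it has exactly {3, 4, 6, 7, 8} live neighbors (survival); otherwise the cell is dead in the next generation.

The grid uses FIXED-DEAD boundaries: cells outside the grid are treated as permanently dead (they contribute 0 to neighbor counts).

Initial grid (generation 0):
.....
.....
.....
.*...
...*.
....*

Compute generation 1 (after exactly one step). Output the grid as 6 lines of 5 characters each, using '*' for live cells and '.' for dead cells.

Answer: .....
.....
.....
.....
.....
.....

Derivation:
Simulating step by step:
Generation 0 (given above): 3 live cells
Generation 1: 0 live cells
(generation 1 grid is the final answer)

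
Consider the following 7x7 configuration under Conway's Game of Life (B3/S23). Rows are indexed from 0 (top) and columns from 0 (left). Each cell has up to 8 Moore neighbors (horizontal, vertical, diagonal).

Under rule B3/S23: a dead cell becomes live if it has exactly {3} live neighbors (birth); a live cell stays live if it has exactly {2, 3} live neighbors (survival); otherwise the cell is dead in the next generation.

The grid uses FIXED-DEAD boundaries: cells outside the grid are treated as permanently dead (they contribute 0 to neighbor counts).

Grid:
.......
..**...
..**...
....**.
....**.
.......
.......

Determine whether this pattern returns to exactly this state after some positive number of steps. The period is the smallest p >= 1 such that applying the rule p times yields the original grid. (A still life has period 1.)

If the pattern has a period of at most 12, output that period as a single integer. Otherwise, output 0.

Simulating and comparing each generation to the original:
Gen 0 (original, given above): 8 live cells
Gen 1: 6 live cells, differs from original
Gen 2: 8 live cells, MATCHES original -> period = 2

Answer: 2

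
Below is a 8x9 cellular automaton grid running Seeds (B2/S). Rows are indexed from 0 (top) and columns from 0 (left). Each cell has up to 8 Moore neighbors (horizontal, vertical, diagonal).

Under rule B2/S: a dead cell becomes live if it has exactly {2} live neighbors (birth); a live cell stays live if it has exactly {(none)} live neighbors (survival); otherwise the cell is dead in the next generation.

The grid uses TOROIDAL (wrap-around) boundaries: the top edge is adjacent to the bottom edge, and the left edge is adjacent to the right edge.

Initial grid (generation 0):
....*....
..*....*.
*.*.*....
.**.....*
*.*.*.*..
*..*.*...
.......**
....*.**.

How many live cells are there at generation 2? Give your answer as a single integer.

Simulating step by step:
Generation 0 (given above): 21 live cells
Generation 1: 12 live cells
........*
....**..*
.......*.
....*..*.
.......*.
..*......
*..*.....
...*.....
Generation 2: 19 live cells
*..*.*.*.
*.....*..
...*.....
.........
...*..*.*
.*.*....*
.*..*....
*.*.*...*
Population at generation 2: 19

Answer: 19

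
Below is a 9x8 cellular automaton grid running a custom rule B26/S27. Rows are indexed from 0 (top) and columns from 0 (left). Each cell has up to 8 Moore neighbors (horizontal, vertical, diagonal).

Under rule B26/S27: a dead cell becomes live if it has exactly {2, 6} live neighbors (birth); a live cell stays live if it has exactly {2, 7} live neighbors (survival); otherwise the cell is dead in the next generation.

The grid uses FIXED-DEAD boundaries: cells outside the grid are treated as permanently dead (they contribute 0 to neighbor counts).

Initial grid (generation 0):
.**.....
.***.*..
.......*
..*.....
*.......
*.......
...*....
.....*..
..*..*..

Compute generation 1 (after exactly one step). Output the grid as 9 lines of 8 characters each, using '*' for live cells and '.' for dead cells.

Simulating step by step:
Generation 0 (given above): 14 live cells
Generation 1: 16 live cells
(generation 1 grid is the final answer)

Answer: *...*...
*..**.*.
....*.*.
.*......
........
.*......
....*...
..**..*.
....*.*.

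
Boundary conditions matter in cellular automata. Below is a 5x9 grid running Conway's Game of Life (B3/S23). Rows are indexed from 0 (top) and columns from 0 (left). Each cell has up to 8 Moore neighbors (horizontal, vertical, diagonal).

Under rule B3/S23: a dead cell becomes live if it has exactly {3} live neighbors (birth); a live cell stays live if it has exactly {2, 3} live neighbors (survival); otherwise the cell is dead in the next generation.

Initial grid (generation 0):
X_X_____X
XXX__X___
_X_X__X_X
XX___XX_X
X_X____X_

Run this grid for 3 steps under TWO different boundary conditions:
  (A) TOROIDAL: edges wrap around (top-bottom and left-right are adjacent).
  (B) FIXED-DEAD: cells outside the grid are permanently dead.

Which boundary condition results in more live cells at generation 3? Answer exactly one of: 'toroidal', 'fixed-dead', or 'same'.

Answer: toroidal

Derivation:
Under TOROIDAL boundary, generation 3:
_X______X
__X_X__X_
____XX___
___XX__X_
__XXXX_X_
Population = 15

Under FIXED-DEAD boundary, generation 3:
__X______
__X______
_________
_______X_
______X__
Population = 4

Comparison: toroidal=15, fixed-dead=4 -> toroidal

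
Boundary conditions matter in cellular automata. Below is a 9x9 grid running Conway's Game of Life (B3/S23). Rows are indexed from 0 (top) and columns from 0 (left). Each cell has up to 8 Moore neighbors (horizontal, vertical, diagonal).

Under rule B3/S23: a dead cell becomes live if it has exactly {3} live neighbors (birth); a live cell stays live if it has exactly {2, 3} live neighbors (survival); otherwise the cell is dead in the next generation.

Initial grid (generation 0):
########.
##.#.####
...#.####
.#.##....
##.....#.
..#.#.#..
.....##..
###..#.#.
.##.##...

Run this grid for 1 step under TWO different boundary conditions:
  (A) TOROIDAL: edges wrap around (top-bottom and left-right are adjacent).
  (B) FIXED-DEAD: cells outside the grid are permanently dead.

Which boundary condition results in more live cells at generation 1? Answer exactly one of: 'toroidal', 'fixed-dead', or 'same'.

Answer: fixed-dead

Derivation:
Under TOROIDAL boundary, generation 1:
.........
.........
.#.#.....
.#.###...
##..##...
.#....##.
..###..#.
#.##.....
.......#.
Population = 21

Under FIXED-DEAD boundary, generation 1:
#..#....#
#........
##.#....#
##.###..#
##..##...
.#....##.
..###..#.
#.##.....
#.#####..
Population = 34

Comparison: toroidal=21, fixed-dead=34 -> fixed-dead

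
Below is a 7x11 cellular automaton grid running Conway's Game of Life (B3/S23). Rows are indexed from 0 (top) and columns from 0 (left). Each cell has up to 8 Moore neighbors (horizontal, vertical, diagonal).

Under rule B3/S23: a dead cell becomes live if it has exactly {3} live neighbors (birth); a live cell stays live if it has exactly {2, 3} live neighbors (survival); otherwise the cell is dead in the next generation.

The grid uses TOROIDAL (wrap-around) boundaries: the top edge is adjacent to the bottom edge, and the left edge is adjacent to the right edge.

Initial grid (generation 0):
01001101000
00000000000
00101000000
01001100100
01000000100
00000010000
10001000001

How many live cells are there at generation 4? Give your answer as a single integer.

Simulating step by step:
Generation 0 (given above): 16 live cells
Generation 1: 20 live cells
10001100000
00011100000
00011100000
01111100000
00000101000
10000000000
10001010000
Generation 2: 15 live cells
00000010000
00000010000
00000010000
00100000000
01110110000
00000110000
11001000001
Generation 3: 20 live cells
10000100000
00000111000
00000000000
01110110000
01111110000
00010010000
10000010000
Generation 4: 17 live cells
00000101000
00000110000
00101001000
01000010000
01000001000
01010011000
00000110000
Population at generation 4: 17

Answer: 17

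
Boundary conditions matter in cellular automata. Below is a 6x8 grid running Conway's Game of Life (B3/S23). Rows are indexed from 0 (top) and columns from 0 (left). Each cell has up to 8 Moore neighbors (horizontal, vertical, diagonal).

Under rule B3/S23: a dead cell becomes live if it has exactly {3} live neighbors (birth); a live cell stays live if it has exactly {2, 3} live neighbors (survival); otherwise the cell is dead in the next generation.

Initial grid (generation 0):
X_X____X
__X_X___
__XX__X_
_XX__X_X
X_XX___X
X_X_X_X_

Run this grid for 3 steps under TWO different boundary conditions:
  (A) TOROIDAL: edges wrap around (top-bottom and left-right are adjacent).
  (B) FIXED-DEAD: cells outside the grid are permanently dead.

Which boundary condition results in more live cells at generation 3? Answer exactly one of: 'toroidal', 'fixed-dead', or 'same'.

Under TOROIDAL boundary, generation 3:
_____X__
_X______
_____XXX
__X____X
______XX
_X______
Population = 10

Under FIXED-DEAD boundary, generation 3:
__X_X___
__X___X_
______X_
__X____X
___XXXX_
____XX__
Population = 13

Comparison: toroidal=10, fixed-dead=13 -> fixed-dead

Answer: fixed-dead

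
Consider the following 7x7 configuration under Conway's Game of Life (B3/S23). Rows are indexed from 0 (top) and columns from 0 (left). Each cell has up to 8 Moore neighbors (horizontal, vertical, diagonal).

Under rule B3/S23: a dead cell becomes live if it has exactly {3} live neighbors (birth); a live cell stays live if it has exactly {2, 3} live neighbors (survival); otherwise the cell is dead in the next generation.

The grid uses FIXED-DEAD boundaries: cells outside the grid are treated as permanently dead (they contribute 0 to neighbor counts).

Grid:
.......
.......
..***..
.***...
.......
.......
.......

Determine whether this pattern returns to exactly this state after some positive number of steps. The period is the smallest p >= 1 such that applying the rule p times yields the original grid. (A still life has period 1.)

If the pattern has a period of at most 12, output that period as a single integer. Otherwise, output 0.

Answer: 2

Derivation:
Simulating and comparing each generation to the original:
Gen 0 (original, given above): 6 live cells
Gen 1: 6 live cells, differs from original
Gen 2: 6 live cells, MATCHES original -> period = 2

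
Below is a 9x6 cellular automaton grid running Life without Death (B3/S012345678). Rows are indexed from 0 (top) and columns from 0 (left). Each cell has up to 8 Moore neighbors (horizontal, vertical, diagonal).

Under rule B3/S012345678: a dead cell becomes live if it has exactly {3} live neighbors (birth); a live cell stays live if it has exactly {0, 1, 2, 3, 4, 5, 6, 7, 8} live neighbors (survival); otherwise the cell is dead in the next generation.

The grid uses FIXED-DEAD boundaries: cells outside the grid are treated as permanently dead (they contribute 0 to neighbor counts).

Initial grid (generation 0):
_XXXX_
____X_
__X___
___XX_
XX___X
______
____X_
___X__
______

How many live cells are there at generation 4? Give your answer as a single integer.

Simulating step by step:
Generation 0 (given above): 13 live cells
Generation 1: 18 live cells
_XXXX_
_X__X_
__X_X_
_XXXX_
XX__XX
______
____X_
___X__
______
Generation 2: 23 live cells
_XXXX_
_X__XX
__X_XX
XXXXX_
XX__XX
____XX
____X_
___X__
______
Generation 3: 28 live cells
_XXXXX
_X__XX
X_X_XX
XXXXX_
XX__XX
___XXX
___XXX
___X__
______
Generation 4: 31 live cells
_XXXXX
XX__XX
X_X_XX
XXXXX_
XX__XX
__XXXX
__XXXX
___X__
______
Population at generation 4: 31

Answer: 31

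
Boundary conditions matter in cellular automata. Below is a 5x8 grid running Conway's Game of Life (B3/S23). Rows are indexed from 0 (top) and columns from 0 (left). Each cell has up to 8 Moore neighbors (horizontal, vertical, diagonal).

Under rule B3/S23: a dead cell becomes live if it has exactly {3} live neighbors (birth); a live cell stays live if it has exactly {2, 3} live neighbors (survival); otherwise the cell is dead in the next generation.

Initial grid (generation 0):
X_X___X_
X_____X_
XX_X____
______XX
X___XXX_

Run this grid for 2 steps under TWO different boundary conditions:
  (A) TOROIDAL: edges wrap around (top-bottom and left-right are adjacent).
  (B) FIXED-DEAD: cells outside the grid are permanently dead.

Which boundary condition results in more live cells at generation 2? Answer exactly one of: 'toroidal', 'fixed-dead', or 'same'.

Under TOROIDAL boundary, generation 2:
X_______
X_______
X_X__X__
__X__X__
XX___X__
Population = 10

Under FIXED-DEAD boundary, generation 2:
_X______
X_X_____
__X__XXX
XX______
_____X_X
Population = 11

Comparison: toroidal=10, fixed-dead=11 -> fixed-dead

Answer: fixed-dead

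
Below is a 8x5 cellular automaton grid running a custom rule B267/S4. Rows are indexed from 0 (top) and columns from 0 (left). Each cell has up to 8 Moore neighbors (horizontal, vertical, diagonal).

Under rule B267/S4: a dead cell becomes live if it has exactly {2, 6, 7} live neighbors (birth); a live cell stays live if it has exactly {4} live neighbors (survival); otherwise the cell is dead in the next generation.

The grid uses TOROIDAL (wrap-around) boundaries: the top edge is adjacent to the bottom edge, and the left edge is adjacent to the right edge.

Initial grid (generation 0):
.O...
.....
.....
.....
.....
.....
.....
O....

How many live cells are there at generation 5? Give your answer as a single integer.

Simulating step by step:
Generation 0 (given above): 2 live cells
Generation 1: 2 live cells
O....
.....
.....
.....
.....
.....
.....
.O...
Generation 2: 2 live cells
.O...
.....
.....
.....
.....
.....
.....
O....
Generation 3: 2 live cells
O....
.....
.....
.....
.....
.....
.....
.O...
Generation 4: 2 live cells
.O...
.....
.....
.....
.....
.....
.....
O....
Generation 5: 2 live cells
O....
.....
.....
.....
.....
.....
.....
.O...
Population at generation 5: 2

Answer: 2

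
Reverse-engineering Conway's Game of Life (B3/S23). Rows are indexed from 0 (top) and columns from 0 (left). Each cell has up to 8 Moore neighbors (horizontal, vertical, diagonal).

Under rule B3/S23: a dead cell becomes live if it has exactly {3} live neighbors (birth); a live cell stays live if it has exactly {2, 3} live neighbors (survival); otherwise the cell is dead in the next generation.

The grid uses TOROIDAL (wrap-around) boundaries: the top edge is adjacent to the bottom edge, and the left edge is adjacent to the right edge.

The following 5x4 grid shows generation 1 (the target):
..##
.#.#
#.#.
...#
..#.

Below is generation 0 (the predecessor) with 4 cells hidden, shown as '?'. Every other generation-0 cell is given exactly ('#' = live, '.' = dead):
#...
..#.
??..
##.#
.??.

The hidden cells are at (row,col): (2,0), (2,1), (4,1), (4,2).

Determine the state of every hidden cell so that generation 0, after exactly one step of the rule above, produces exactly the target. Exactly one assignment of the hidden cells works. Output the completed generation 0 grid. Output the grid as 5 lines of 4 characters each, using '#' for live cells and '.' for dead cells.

Answer: #...
..#.
#...
##.#
.##.

Derivation:
Hidden generation-0 cells (in order): (2,0), (2,1), (4,1), (4,2).
A hidden cell only influences target cells in its own 3x3 neighborhood. Try each of the 2^4 = 16 assignments, step the completed generation 0 forward once under B3/S23, and compare with the target:
  (2,0)=. (2,1)=. (4,1)=. (4,2)=. -> step gives (0,2)='.' but target has '#' -> reject
  (2,0)=. (2,1)=. (4,1)=. (4,2)=# -> step gives (0,1)='#' but target has '.' -> reject
  (2,0)=. (2,1)=. (4,1)=# (4,2)=. -> step gives (0,1)='#' but target has '.' -> reject
  (2,0)=. (2,1)=. (4,1)=# (4,2)=# -> step gives (1,1)='.' but target has '#' -> reject
  (2,0)=. (2,1)=# (4,1)=. (4,2)=. -> step gives (0,2)='.' but target has '#' -> reject
  (2,0)=. (2,1)=# (4,1)=. (4,2)=# -> step gives (0,1)='#' but target has '.' -> reject
  (2,0)=. (2,1)=# (4,1)=# (4,2)=. -> step gives (0,1)='#' but target has '.' -> reject
  (2,0)=. (2,1)=# (4,1)=# (4,2)=# -> step gives (1,3)='.' but target has '#' -> reject
  (2,0)=# (2,1)=. (4,1)=. (4,2)=. -> step gives (0,2)='.' but target has '#' -> reject
  (2,0)=# (2,1)=. (4,1)=. (4,2)=# -> step gives (0,1)='#' but target has '.' -> reject
  (2,0)=# (2,1)=. (4,1)=# (4,2)=. -> step gives (0,1)='#' but target has '.' -> reject
  (2,0)=# (2,1)=. (4,1)=# (4,2)=# -> step reproduces the target at every cell -> ACCEPT
  (2,0)=# (2,1)=# (4,1)=. (4,2)=. -> step gives (0,2)='.' but target has '#' -> reject
  (2,0)=# (2,1)=# (4,1)=. (4,2)=# -> step gives (0,1)='#' but target has '.' -> reject
  (2,0)=# (2,1)=# (4,1)=# (4,2)=. -> step gives (0,1)='#' but target has '.' -> reject
  (2,0)=# (2,1)=# (4,1)=# (4,2)=# -> step gives (1,0)='#' but target has '.' -> reject
Unique solution: (2,0)=live, (2,1)=dead, (4,1)=live, (4,2)=live.
Check: live-neighbor counts of every cell in the completed generation 0:
1433
2303
3434
4443
5434
Applying B3/S23 to generation 0 with these counts gives:
..##
.#.#
#.#.
...#
..#.
which matches the target exactly.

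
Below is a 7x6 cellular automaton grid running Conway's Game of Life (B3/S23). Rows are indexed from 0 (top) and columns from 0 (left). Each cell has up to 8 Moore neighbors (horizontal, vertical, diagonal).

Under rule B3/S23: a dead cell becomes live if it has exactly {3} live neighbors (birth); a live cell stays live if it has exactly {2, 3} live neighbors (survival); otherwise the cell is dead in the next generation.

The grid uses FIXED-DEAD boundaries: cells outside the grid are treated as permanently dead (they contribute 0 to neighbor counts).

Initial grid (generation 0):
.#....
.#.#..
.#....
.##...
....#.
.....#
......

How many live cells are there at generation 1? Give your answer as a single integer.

Answer: 7

Derivation:
Simulating step by step:
Generation 0 (given above): 8 live cells
Generation 1: 7 live cells
..#...
##....
##....
.##...
......
......
......
Population at generation 1: 7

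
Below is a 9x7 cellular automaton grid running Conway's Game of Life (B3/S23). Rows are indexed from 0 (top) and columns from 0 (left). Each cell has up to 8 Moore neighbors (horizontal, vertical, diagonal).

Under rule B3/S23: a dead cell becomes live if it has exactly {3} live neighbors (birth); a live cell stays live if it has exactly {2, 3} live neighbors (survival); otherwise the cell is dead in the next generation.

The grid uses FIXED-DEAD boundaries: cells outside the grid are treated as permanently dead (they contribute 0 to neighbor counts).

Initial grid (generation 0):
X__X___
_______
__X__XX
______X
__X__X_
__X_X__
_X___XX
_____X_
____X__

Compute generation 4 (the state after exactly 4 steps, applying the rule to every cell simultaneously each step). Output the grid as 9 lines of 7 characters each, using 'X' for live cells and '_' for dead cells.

Simulating step by step:
Generation 0 (given above): 15 live cells
Generation 1: 16 live cells
_______
_______
_____XX
______X
___X_X_
_XXXX_X
____XXX
____XXX
_______
Generation 2: 13 live cells
_______
_______
_____XX
____X_X
___X_XX
__X___X
__X____
____X_X
_____X_
Generation 3: 14 live cells
_______
_______
_____XX
____X__
___XX_X
__XX_XX
___X_X_
_____X_
_____X_
Generation 4: 13 live cells
(generation 4 grid is the final answer)

Answer: _______
_______
_____X_
___XX_X
__X___X
__X___X
__XX_X_
_____XX
_______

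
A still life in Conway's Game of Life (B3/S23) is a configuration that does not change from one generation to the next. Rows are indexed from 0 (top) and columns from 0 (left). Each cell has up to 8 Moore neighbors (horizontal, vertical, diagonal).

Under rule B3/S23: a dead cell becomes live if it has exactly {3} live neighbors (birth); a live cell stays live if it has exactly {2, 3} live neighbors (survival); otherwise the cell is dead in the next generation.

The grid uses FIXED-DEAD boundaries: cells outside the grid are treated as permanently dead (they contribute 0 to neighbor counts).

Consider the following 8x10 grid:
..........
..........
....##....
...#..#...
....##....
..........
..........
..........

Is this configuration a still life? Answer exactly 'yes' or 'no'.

Compute generation 1 and compare to generation 0 (given above):
Generation 1:
..........
..........
....##....
...#..#...
....##....
..........
..........
..........
The grids are IDENTICAL -> still life.

Answer: yes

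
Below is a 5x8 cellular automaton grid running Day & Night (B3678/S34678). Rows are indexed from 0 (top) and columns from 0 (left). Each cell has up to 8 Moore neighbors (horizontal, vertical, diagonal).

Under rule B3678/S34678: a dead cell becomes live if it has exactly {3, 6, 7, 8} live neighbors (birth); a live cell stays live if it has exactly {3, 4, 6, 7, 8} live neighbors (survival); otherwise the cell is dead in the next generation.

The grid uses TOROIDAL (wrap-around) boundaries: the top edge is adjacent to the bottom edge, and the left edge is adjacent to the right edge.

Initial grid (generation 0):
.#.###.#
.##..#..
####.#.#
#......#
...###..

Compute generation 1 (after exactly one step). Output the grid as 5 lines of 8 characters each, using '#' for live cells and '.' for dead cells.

Answer: #..###..
#.#.##.#
..#.#..#
#....#.#
..##.#.#

Derivation:
Simulating step by step:
Generation 0 (given above): 19 live cells
Generation 1: 19 live cells
(generation 1 grid is the final answer)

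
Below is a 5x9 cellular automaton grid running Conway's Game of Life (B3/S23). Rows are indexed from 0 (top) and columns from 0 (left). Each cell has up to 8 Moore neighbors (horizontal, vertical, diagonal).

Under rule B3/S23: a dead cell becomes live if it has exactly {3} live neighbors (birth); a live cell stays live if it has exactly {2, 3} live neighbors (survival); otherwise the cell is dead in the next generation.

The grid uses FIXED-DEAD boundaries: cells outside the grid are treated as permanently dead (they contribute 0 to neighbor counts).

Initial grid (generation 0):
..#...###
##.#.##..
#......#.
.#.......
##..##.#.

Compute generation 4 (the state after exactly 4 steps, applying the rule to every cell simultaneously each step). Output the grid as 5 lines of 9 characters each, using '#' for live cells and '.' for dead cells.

Simulating step by step:
Generation 0 (given above): 17 live cells
Generation 1: 17 live cells
.##..###.
###..#..#
#.#...#..
.#....#..
##.......
Generation 2: 16 live cells
#.#..###.
#..#.#...
#.#..###.
..#......
##.......
Generation 3: 16 live cells
.#..###..
#.##.....
..#####..
#.#...#..
.#.......
Generation 4: 12 live cells
(generation 4 grid is the final answer)

Answer: .#####...
.........
....###..
..#.#.#..
.#.......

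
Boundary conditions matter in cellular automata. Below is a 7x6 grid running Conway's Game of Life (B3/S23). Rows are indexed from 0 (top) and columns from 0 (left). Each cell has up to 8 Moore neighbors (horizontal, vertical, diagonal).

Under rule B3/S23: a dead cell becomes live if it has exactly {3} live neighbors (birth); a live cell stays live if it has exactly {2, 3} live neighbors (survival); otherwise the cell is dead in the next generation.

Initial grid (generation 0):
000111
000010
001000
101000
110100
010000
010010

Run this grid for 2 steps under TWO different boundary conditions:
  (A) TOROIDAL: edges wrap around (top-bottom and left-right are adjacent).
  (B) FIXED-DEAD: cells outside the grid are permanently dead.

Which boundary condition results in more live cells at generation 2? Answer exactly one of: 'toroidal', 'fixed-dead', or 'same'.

Answer: toroidal

Derivation:
Under TOROIDAL boundary, generation 2:
001000
101101
110101
101100
101000
011110
111101
Population = 23

Under FIXED-DEAD boundary, generation 2:
000101
001001
010100
101100
101000
000000
000000
Population = 11

Comparison: toroidal=23, fixed-dead=11 -> toroidal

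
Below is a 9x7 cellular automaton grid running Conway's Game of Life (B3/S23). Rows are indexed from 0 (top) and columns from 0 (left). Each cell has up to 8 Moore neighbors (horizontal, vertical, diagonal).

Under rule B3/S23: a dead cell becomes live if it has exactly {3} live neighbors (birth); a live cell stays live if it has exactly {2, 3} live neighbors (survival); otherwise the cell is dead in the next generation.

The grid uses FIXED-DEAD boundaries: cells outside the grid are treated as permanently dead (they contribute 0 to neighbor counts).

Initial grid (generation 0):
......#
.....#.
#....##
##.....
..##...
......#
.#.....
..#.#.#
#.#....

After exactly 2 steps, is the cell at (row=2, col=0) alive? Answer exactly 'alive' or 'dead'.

Answer: alive

Derivation:
Simulating step by step:
Generation 0 (given above): 16 live cells
Generation 1: 16 live cells
.......
.....#.
##...##
###....
.##....
..#....
.....#.
..##...
.#.#...
Generation 2: 16 live cells
.......
.....##
#.#..##
.......
#..#...
.##....
..##...
..###..
...#...

Cell (2,0) at generation 2: 1 -> alive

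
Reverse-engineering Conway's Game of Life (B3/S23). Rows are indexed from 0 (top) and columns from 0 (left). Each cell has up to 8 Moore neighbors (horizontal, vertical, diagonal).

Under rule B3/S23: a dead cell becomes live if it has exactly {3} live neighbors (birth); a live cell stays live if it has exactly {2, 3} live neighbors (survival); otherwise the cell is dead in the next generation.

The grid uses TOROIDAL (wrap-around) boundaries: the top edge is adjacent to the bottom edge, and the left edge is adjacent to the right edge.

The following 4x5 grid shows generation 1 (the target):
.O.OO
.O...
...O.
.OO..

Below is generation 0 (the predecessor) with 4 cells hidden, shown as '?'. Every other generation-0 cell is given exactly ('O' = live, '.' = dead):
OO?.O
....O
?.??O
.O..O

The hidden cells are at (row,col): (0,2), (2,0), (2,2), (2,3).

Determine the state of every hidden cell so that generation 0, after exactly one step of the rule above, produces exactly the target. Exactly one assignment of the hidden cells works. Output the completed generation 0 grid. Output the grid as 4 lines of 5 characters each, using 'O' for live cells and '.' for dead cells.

Hidden generation-0 cells (in order): (0,2), (2,0), (2,2), (2,3).
A hidden cell only influences target cells in its own 3x3 neighborhood. Try each of the 2^4 = 16 assignments, step the completed generation 0 forward once under B3/S23, and compare with the target:
  (0,2)=. (2,0)=. (2,2)=. (2,3)=. -> step gives (1,1)='.' but target has 'O' -> reject
  (0,2)=. (2,0)=. (2,2)=. (2,3)=O -> step gives (1,1)='.' but target has 'O' -> reject
  (0,2)=. (2,0)=. (2,2)=O (2,3)=. -> step gives (1,4)='O' but target has '.' -> reject
  (0,2)=. (2,0)=. (2,2)=O (2,3)=O -> step gives (1,2)='O' but target has '.' -> reject
  (0,2)=. (2,0)=O (2,2)=. (2,3)=. -> step gives (1,3)='O' but target has '.' -> reject
  (0,2)=. (2,0)=O (2,2)=. (2,3)=O -> step reproduces the target at every cell -> ACCEPT
  (0,2)=. (2,0)=O (2,2)=O (2,3)=. -> step gives (1,1)='.' but target has 'O' -> reject
  (0,2)=. (2,0)=O (2,2)=O (2,3)=O -> step gives (1,1)='.' but target has 'O' -> reject
  (0,2)=O (2,0)=. (2,2)=. (2,3)=. -> step gives (0,2)='O' but target has '.' -> reject
  (0,2)=O (2,0)=. (2,2)=. (2,3)=O -> step gives (0,2)='O' but target has '.' -> reject
  (0,2)=O (2,0)=. (2,2)=O (2,3)=. -> step gives (0,2)='O' but target has '.' -> reject
  (0,2)=O (2,0)=. (2,2)=O (2,3)=O -> step gives (0,2)='O' but target has '.' -> reject
  (0,2)=O (2,0)=O (2,2)=. (2,3)=. -> step gives (0,2)='O' but target has '.' -> reject
  (0,2)=O (2,0)=O (2,2)=. (2,3)=O -> step gives (0,2)='O' but target has '.' -> reject
  (0,2)=O (2,0)=O (2,2)=O (2,3)=. -> step gives (0,2)='O' but target has '.' -> reject
  (0,2)=O (2,0)=O (2,2)=O (2,3)=O -> step gives (0,2)='O' but target has '.' -> reject
Unique solution: (0,2)=dead, (2,0)=live, (2,2)=dead, (2,3)=live.
Check: live-neighbor counts of every cell in the completed generation 0:
52233
63245
42234
73345
Applying B3/S23 to generation 0 with these counts gives:
.O.OO
.O...
...O.
.OO..
which matches the target exactly.

Answer: OO..O
....O
O..OO
.O..O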